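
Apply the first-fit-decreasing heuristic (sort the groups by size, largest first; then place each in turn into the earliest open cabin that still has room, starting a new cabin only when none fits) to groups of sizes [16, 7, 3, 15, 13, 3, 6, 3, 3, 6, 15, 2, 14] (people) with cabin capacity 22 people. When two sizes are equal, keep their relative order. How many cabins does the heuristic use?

5

Sorted descending: 16, 15, 15, 14, 13, 7, 6, 6, 3, 3, 3, 3, 2.
  16 → cabin 1 (new)  [load 16/22]
  15 → cabin 2 (new)  [load 15/22]
  15 → cabin 3 (new)  [load 15/22]
  14 → cabin 4 (new)  [load 14/22]
  13 → cabin 5 (new)  [load 13/22]
  7 → cabin 2  [load 22/22]
  6 → cabin 1  [load 22/22]
  6 → cabin 3  [load 21/22]
  3 → cabin 4  [load 17/22]
  3 → cabin 4  [load 20/22]
  3 → cabin 5  [load 16/22]
  3 → cabin 5  [load 19/22]
  2 → cabin 4  [load 22/22]
5 cabins opened.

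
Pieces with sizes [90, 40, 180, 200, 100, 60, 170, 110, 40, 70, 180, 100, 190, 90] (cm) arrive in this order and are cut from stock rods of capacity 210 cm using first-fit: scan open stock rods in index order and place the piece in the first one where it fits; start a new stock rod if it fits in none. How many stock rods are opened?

9

  90 → stock rod 1 (new)  [load 90/210]
  40 → stock rod 1  [load 130/210]
  180 → stock rod 2 (new)  [load 180/210]
  200 → stock rod 3 (new)  [load 200/210]
  100 → stock rod 4 (new)  [load 100/210]
  60 → stock rod 1  [load 190/210]
  170 → stock rod 5 (new)  [load 170/210]
  110 → stock rod 4  [load 210/210]
  40 → stock rod 5  [load 210/210]
  70 → stock rod 6 (new)  [load 70/210]
  180 → stock rod 7 (new)  [load 180/210]
  100 → stock rod 6  [load 170/210]
  190 → stock rod 8 (new)  [load 190/210]
  90 → stock rod 9 (new)  [load 90/210]
9 stock rods opened.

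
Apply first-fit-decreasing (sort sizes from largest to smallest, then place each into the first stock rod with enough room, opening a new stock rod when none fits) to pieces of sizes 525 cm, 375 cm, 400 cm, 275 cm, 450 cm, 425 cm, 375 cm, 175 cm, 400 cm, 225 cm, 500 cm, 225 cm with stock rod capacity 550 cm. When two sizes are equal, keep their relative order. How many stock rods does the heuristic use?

Sorted descending: 525, 500, 450, 425, 400, 400, 375, 375, 275, 225, 225, 175.
  525 → stock rod 1 (new)  [load 525/550]
  500 → stock rod 2 (new)  [load 500/550]
  450 → stock rod 3 (new)  [load 450/550]
  425 → stock rod 4 (new)  [load 425/550]
  400 → stock rod 5 (new)  [load 400/550]
  400 → stock rod 6 (new)  [load 400/550]
  375 → stock rod 7 (new)  [load 375/550]
  375 → stock rod 8 (new)  [load 375/550]
  275 → stock rod 9 (new)  [load 275/550]
  225 → stock rod 9  [load 500/550]
  225 → stock rod 10 (new)  [load 225/550]
  175 → stock rod 7  [load 550/550]
10 stock rods opened.

10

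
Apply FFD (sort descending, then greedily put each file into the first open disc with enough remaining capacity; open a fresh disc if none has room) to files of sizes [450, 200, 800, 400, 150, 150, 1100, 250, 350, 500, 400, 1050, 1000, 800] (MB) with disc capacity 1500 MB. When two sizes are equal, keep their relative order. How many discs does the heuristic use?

6

Sorted descending: 1100, 1050, 1000, 800, 800, 500, 450, 400, 400, 350, 250, 200, 150, 150.
  1100 → disc 1 (new)  [load 1100/1500]
  1050 → disc 2 (new)  [load 1050/1500]
  1000 → disc 3 (new)  [load 1000/1500]
  800 → disc 4 (new)  [load 800/1500]
  800 → disc 5 (new)  [load 800/1500]
  500 → disc 3  [load 1500/1500]
  450 → disc 2  [load 1500/1500]
  400 → disc 1  [load 1500/1500]
  400 → disc 4  [load 1200/1500]
  350 → disc 5  [load 1150/1500]
  250 → disc 4  [load 1450/1500]
  200 → disc 5  [load 1350/1500]
  150 → disc 5  [load 1500/1500]
  150 → disc 6 (new)  [load 150/1500]
6 discs opened.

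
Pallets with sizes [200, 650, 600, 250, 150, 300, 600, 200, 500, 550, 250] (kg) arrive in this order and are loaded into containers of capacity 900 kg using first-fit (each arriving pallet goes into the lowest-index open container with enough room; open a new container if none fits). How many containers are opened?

6

  200 → container 1 (new)  [load 200/900]
  650 → container 1  [load 850/900]
  600 → container 2 (new)  [load 600/900]
  250 → container 2  [load 850/900]
  150 → container 3 (new)  [load 150/900]
  300 → container 3  [load 450/900]
  600 → container 4 (new)  [load 600/900]
  200 → container 3  [load 650/900]
  500 → container 5 (new)  [load 500/900]
  550 → container 6 (new)  [load 550/900]
  250 → container 3  [load 900/900]
6 containers opened.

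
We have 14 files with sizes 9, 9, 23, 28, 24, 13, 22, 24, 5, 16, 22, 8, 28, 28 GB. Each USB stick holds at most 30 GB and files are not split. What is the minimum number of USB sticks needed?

Total = 28 + 28 + 28 + 24 + 24 + 23 + 22 + 22 + 16 + 13 + 9 + 9 + 8 + 5 = 259 GB.
Lower bound: ⌈259/30⌉ = 9 USB sticks.
A packing using 10 USB sticks:
  USB stick 1: 28 = 28
  USB stick 2: 28 = 28
  USB stick 3: 28 = 28
  USB stick 4: 24 + 5 = 29
  USB stick 5: 24 = 24
  USB stick 6: 23 = 23
  USB stick 7: 22 + 8 = 30
  USB stick 8: 22 = 22
  USB stick 9: 16 + 13 = 29
  USB stick 10: 9 + 9 = 18
No arrangement into 9 USB sticks stays within capacity, so 10 is optimal.

10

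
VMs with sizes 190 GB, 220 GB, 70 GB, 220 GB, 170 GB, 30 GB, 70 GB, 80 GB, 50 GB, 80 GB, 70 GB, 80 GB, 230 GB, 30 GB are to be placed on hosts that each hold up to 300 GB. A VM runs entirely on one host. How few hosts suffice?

Total = 230 + 220 + 220 + 190 + 170 + 80 + 80 + 80 + 70 + 70 + 70 + 50 + 30 + 30 = 1590 GB.
Lower bound: ⌈1590/300⌉ = 6 hosts.
A packing using 6 hosts:
  host 1: 230 + 70 = 300
  host 2: 220 + 80 = 300
  host 3: 220 + 80 = 300
  host 4: 190 + 80 + 30 = 300
  host 5: 170 + 70 + 50 = 290
  host 6: 70 + 30 = 100
This matches the lower bound, so 6 is optimal.

6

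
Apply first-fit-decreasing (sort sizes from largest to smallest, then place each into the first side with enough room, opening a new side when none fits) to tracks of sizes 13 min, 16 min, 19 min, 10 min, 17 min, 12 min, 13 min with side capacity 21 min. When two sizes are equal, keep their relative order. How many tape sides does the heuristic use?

Sorted descending: 19, 17, 16, 13, 13, 12, 10.
  19 → side 1 (new)  [load 19/21]
  17 → side 2 (new)  [load 17/21]
  16 → side 3 (new)  [load 16/21]
  13 → side 4 (new)  [load 13/21]
  13 → side 5 (new)  [load 13/21]
  12 → side 6 (new)  [load 12/21]
  10 → side 7 (new)  [load 10/21]
7 tape sides opened.

7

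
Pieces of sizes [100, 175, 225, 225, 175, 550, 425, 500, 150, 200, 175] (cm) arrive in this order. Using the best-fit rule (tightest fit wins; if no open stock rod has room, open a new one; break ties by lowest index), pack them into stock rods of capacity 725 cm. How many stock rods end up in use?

  100 → stock rod 1 (new)  [load 100/725]
  175 → stock rod 1  [load 275/725]
  225 → stock rod 1  [load 500/725]
  225 → stock rod 1  [load 725/725]
  175 → stock rod 2 (new)  [load 175/725]
  550 → stock rod 2  [load 725/725]
  425 → stock rod 3 (new)  [load 425/725]
  500 → stock rod 4 (new)  [load 500/725]
  150 → stock rod 4  [load 650/725]
  200 → stock rod 3  [load 625/725]
  175 → stock rod 5 (new)  [load 175/725]
5 stock rods opened.

5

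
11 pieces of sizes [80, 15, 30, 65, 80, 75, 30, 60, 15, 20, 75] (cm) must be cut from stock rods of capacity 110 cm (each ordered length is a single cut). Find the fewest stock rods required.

6

Total = 80 + 80 + 75 + 75 + 65 + 60 + 30 + 30 + 20 + 15 + 15 = 545 cm.
Lower bound: ⌈545/110⌉ = 5 stock rods.
Also, 6 pieces each exceed 55 cm, and no two of those can share a stock rod, so at least 6 stock rods are needed.
A packing using 6 stock rods:
  stock rod 1: 80 + 30 = 110
  stock rod 2: 80 + 30 = 110
  stock rod 3: 75 + 20 + 15 = 110
  stock rod 4: 75 + 15 = 90
  stock rod 5: 65 = 65
  stock rod 6: 60 = 60
This matches the lower bound, so 6 is optimal.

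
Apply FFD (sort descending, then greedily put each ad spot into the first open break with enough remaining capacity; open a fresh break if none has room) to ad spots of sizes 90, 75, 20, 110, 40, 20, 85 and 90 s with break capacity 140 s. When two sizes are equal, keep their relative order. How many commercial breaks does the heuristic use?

5

Sorted descending: 110, 90, 90, 85, 75, 40, 20, 20.
  110 → break 1 (new)  [load 110/140]
  90 → break 2 (new)  [load 90/140]
  90 → break 3 (new)  [load 90/140]
  85 → break 4 (new)  [load 85/140]
  75 → break 5 (new)  [load 75/140]
  40 → break 2  [load 130/140]
  20 → break 1  [load 130/140]
  20 → break 3  [load 110/140]
5 commercial breaks opened.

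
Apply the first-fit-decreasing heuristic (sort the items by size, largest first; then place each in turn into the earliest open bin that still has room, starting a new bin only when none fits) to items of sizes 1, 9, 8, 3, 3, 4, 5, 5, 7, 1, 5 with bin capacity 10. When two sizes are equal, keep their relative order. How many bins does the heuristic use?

6

Sorted descending: 9, 8, 7, 5, 5, 5, 4, 3, 3, 1, 1.
  9 → bin 1 (new)  [load 9/10]
  8 → bin 2 (new)  [load 8/10]
  7 → bin 3 (new)  [load 7/10]
  5 → bin 4 (new)  [load 5/10]
  5 → bin 4  [load 10/10]
  5 → bin 5 (new)  [load 5/10]
  4 → bin 5  [load 9/10]
  3 → bin 3  [load 10/10]
  3 → bin 6 (new)  [load 3/10]
  1 → bin 1  [load 10/10]
  1 → bin 2  [load 9/10]
6 bins opened.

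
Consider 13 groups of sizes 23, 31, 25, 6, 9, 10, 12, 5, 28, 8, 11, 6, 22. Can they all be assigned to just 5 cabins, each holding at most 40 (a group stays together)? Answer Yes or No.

A valid assignment using 5 cabins:
  cabin 1: 31 + 9 = 40
  cabin 2: 28 + 12 = 40
  cabin 3: 25 + 11 = 36
  cabin 4: 23 + 6 + 6 + 5 = 40
  cabin 5: 22 + 10 + 8 = 40
Every load is within 40, so 5 cabins suffice.

Yes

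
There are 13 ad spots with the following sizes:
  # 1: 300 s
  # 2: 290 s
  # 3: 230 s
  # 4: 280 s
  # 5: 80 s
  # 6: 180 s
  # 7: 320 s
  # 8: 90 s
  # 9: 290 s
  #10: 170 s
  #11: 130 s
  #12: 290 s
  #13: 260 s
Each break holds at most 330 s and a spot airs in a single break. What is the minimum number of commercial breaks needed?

Total = 320 + 300 + 290 + 290 + 290 + 280 + 260 + 230 + 180 + 170 + 130 + 90 + 80 = 2910 s.
Lower bound: ⌈2910/330⌉ = 9 commercial breaks.
Also, 10 ad spots each exceed 165 s, and no two of those can share a break, so at least 10 commercial breaks are needed.
A packing using 10 commercial breaks:
  break 1: 320 = 320
  break 2: 300 = 300
  break 3: 290 = 290
  break 4: 290 = 290
  break 5: 290 = 290
  break 6: 280 = 280
  break 7: 260 = 260
  break 8: 230 + 90 = 320
  break 9: 180 + 130 = 310
  break 10: 170 + 80 = 250
This matches the lower bound, so 10 is optimal.

10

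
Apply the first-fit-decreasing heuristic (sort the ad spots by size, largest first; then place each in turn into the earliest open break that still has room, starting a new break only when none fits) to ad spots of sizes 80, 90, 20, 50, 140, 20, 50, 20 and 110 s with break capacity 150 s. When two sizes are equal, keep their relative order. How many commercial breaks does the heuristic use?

Sorted descending: 140, 110, 90, 80, 50, 50, 20, 20, 20.
  140 → break 1 (new)  [load 140/150]
  110 → break 2 (new)  [load 110/150]
  90 → break 3 (new)  [load 90/150]
  80 → break 4 (new)  [load 80/150]
  50 → break 3  [load 140/150]
  50 → break 4  [load 130/150]
  20 → break 2  [load 130/150]
  20 → break 2  [load 150/150]
  20 → break 4  [load 150/150]
4 commercial breaks opened.

4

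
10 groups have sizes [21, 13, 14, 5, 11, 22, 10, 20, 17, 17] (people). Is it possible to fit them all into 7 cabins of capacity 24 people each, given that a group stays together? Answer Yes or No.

A valid assignment using 7 cabins:
  cabin 1: 22 = 22
  cabin 2: 21 = 21
  cabin 3: 20 = 20
  cabin 4: 17 + 5 = 22
  cabin 5: 17 = 17
  cabin 6: 14 + 10 = 24
  cabin 7: 13 + 11 = 24
Every load is within 24 people, so 7 cabins suffice.

Yes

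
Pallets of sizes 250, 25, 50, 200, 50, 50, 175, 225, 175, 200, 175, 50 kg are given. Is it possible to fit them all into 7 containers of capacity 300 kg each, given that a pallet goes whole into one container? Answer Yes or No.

Yes

A valid assignment using 7 containers:
  container 1: 250 + 50 = 300
  container 2: 225 + 50 + 25 = 300
  container 3: 200 + 50 + 50 = 300
  container 4: 200 = 200
  container 5: 175 = 175
  container 6: 175 = 175
  container 7: 175 = 175
Every load is within 300 kg, so 7 containers suffice.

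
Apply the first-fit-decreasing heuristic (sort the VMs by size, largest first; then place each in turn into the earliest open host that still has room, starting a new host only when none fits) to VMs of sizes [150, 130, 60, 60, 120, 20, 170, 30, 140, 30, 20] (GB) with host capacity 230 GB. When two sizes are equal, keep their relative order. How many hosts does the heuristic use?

Sorted descending: 170, 150, 140, 130, 120, 60, 60, 30, 30, 20, 20.
  170 → host 1 (new)  [load 170/230]
  150 → host 2 (new)  [load 150/230]
  140 → host 3 (new)  [load 140/230]
  130 → host 4 (new)  [load 130/230]
  120 → host 5 (new)  [load 120/230]
  60 → host 1  [load 230/230]
  60 → host 2  [load 210/230]
  30 → host 3  [load 170/230]
  30 → host 3  [load 200/230]
  20 → host 2  [load 230/230]
  20 → host 3  [load 220/230]
5 hosts opened.

5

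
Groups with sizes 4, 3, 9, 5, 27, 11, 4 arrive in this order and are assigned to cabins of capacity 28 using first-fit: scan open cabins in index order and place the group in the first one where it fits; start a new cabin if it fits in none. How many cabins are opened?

  4 → cabin 1 (new)  [load 4/28]
  3 → cabin 1  [load 7/28]
  9 → cabin 1  [load 16/28]
  5 → cabin 1  [load 21/28]
  27 → cabin 2 (new)  [load 27/28]
  11 → cabin 3 (new)  [load 11/28]
  4 → cabin 1  [load 25/28]
3 cabins opened.

3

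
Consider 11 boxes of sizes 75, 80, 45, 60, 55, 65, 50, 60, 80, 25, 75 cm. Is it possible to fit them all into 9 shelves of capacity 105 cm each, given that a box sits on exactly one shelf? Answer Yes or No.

Yes

A valid assignment using 8 shelves:
  shelf 1: 80 + 25 = 105
  shelf 2: 80 = 80
  shelf 3: 75 = 75
  shelf 4: 75 = 75
  shelf 5: 65 = 65
  shelf 6: 60 + 45 = 105
  shelf 7: 60 = 60
  shelf 8: 55 + 50 = 105
That uses only 8 ≤ 9, so 9 shelves are enough.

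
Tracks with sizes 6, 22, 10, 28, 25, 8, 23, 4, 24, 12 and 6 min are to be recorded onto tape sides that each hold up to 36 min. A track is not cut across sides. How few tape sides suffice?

5

Total = 28 + 25 + 24 + 23 + 22 + 12 + 10 + 8 + 6 + 6 + 4 = 168 min.
Lower bound: ⌈168/36⌉ = 5 tape sides.
A packing using 5 tape sides:
  side 1: 28 + 8 = 36
  side 2: 25 + 10 = 35
  side 3: 24 + 12 = 36
  side 4: 23 + 6 + 6 = 35
  side 5: 22 + 4 = 26
This matches the lower bound, so 5 is optimal.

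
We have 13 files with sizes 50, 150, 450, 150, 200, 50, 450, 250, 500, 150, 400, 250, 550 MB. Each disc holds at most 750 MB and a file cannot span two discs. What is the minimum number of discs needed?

5

Total = 550 + 500 + 450 + 450 + 400 + 250 + 250 + 200 + 150 + 150 + 150 + 50 + 50 = 3600 MB.
Lower bound: ⌈3600/750⌉ = 5 discs.
A packing using 5 discs:
  disc 1: 550 + 200 = 750
  disc 2: 500 + 250 = 750
  disc 3: 450 + 250 + 50 = 750
  disc 4: 450 + 150 + 150 = 750
  disc 5: 400 + 150 + 50 = 600
This matches the lower bound, so 5 is optimal.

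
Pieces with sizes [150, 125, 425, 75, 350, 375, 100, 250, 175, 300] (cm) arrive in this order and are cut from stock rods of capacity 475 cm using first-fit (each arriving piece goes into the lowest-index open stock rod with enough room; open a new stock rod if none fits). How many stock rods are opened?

  150 → stock rod 1 (new)  [load 150/475]
  125 → stock rod 1  [load 275/475]
  425 → stock rod 2 (new)  [load 425/475]
  75 → stock rod 1  [load 350/475]
  350 → stock rod 3 (new)  [load 350/475]
  375 → stock rod 4 (new)  [load 375/475]
  100 → stock rod 1  [load 450/475]
  250 → stock rod 5 (new)  [load 250/475]
  175 → stock rod 5  [load 425/475]
  300 → stock rod 6 (new)  [load 300/475]
6 stock rods opened.

6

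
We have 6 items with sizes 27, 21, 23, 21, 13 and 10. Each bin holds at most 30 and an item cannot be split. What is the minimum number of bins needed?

5

Total = 27 + 23 + 21 + 21 + 13 + 10 = 115.
Lower bound: ⌈115/30⌉ = 4 bins.
A packing using 5 bins:
  bin 1: 27 = 27
  bin 2: 23 = 23
  bin 3: 21 = 21
  bin 4: 21 = 21
  bin 5: 13 + 10 = 23
No arrangement into 4 bins stays within capacity, so 5 is optimal.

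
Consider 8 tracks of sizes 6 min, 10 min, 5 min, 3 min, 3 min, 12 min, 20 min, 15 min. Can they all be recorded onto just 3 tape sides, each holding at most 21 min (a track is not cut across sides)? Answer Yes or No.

No

Total = 74 min; ⌈74/21⌉ = 4.
At least 4 tape sides are required, but only 3 are allowed.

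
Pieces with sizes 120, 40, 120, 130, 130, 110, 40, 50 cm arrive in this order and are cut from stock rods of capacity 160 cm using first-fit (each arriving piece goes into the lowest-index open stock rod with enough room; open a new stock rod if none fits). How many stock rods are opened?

5

  120 → stock rod 1 (new)  [load 120/160]
  40 → stock rod 1  [load 160/160]
  120 → stock rod 2 (new)  [load 120/160]
  130 → stock rod 3 (new)  [load 130/160]
  130 → stock rod 4 (new)  [load 130/160]
  110 → stock rod 5 (new)  [load 110/160]
  40 → stock rod 2  [load 160/160]
  50 → stock rod 5  [load 160/160]
5 stock rods opened.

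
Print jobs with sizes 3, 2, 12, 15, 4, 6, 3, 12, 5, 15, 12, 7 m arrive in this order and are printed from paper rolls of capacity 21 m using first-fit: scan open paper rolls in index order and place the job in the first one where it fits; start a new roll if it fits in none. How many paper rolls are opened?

5

  3 → roll 1 (new)  [load 3/21]
  2 → roll 1  [load 5/21]
  12 → roll 1  [load 17/21]
  15 → roll 2 (new)  [load 15/21]
  4 → roll 1  [load 21/21]
  6 → roll 2  [load 21/21]
  3 → roll 3 (new)  [load 3/21]
  12 → roll 3  [load 15/21]
  5 → roll 3  [load 20/21]
  15 → roll 4 (new)  [load 15/21]
  12 → roll 5 (new)  [load 12/21]
  7 → roll 5  [load 19/21]
5 paper rolls opened.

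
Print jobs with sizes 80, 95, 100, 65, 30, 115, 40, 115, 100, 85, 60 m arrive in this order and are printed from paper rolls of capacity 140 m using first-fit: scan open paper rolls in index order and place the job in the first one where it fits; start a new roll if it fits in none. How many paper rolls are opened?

  80 → roll 1 (new)  [load 80/140]
  95 → roll 2 (new)  [load 95/140]
  100 → roll 3 (new)  [load 100/140]
  65 → roll 4 (new)  [load 65/140]
  30 → roll 1  [load 110/140]
  115 → roll 5 (new)  [load 115/140]
  40 → roll 2  [load 135/140]
  115 → roll 6 (new)  [load 115/140]
  100 → roll 7 (new)  [load 100/140]
  85 → roll 8 (new)  [load 85/140]
  60 → roll 4  [load 125/140]
8 paper rolls opened.

8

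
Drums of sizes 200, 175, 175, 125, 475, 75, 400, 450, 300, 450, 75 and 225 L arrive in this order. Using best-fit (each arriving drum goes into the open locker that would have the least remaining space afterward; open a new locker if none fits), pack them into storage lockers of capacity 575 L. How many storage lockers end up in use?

  200 → locker 1 (new)  [load 200/575]
  175 → locker 1  [load 375/575]
  175 → locker 1  [load 550/575]
  125 → locker 2 (new)  [load 125/575]
  475 → locker 3 (new)  [load 475/575]
  75 → locker 3  [load 550/575]
  400 → locker 2  [load 525/575]
  450 → locker 4 (new)  [load 450/575]
  300 → locker 5 (new)  [load 300/575]
  450 → locker 6 (new)  [load 450/575]
  75 → locker 4  [load 525/575]
  225 → locker 5  [load 525/575]
6 storage lockers opened.

6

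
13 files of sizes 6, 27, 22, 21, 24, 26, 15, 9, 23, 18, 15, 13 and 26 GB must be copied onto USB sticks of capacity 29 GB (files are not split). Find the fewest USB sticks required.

10

Total = 27 + 26 + 26 + 24 + 23 + 22 + 21 + 18 + 15 + 15 + 13 + 9 + 6 = 245 GB.
Lower bound: ⌈245/29⌉ = 9 USB sticks.
Also, 10 files each exceed 29/2 GB, and no two of those can share a USB stick, so at least 10 USB sticks are needed.
A packing using 10 USB sticks:
  USB stick 1: 27 = 27
  USB stick 2: 26 = 26
  USB stick 3: 26 = 26
  USB stick 4: 24 = 24
  USB stick 5: 23 + 6 = 29
  USB stick 6: 22 = 22
  USB stick 7: 21 = 21
  USB stick 8: 18 + 9 = 27
  USB stick 9: 15 + 13 = 28
  USB stick 10: 15 = 15
This matches the lower bound, so 10 is optimal.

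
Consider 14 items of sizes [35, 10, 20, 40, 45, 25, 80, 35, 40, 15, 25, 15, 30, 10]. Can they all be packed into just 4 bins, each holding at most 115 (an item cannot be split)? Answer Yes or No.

Yes

A valid assignment using 4 bins:
  bin 1: 80 + 35 = 115
  bin 2: 45 + 40 + 30 = 115
  bin 3: 40 + 35 + 25 + 15 = 115
  bin 4: 25 + 20 + 15 + 10 + 10 = 80
Every load is within 115, so 4 bins suffice.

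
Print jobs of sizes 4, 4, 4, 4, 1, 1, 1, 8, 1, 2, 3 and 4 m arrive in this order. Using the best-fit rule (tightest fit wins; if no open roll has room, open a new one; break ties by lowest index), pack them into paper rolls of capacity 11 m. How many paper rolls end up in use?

4

  4 → roll 1 (new)  [load 4/11]
  4 → roll 1  [load 8/11]
  4 → roll 2 (new)  [load 4/11]
  4 → roll 2  [load 8/11]
  1 → roll 1  [load 9/11]
  1 → roll 1  [load 10/11]
  1 → roll 1  [load 11/11]
  8 → roll 3 (new)  [load 8/11]
  1 → roll 2  [load 9/11]
  2 → roll 2  [load 11/11]
  3 → roll 3  [load 11/11]
  4 → roll 4 (new)  [load 4/11]
4 paper rolls opened.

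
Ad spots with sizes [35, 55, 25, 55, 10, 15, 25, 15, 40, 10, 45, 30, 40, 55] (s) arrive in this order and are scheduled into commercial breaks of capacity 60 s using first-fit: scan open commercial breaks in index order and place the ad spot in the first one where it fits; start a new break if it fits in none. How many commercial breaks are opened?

  35 → break 1 (new)  [load 35/60]
  55 → break 2 (new)  [load 55/60]
  25 → break 1  [load 60/60]
  55 → break 3 (new)  [load 55/60]
  10 → break 4 (new)  [load 10/60]
  15 → break 4  [load 25/60]
  25 → break 4  [load 50/60]
  15 → break 5 (new)  [load 15/60]
  40 → break 5  [load 55/60]
  10 → break 4  [load 60/60]
  45 → break 6 (new)  [load 45/60]
  30 → break 7 (new)  [load 30/60]
  40 → break 8 (new)  [load 40/60]
  55 → break 9 (new)  [load 55/60]
9 commercial breaks opened.

9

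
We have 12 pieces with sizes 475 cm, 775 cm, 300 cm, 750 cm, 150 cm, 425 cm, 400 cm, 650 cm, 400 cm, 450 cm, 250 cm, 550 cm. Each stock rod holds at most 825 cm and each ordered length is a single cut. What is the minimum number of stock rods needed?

Total = 775 + 750 + 650 + 550 + 475 + 450 + 425 + 400 + 400 + 300 + 250 + 150 = 5575 cm.
Lower bound: ⌈5575/825⌉ = 7 stock rods.
A packing using 8 stock rods:
  stock rod 1: 775 = 775
  stock rod 2: 750 = 750
  stock rod 3: 650 + 150 = 800
  stock rod 4: 550 + 250 = 800
  stock rod 5: 475 + 300 = 775
  stock rod 6: 450 = 450
  stock rod 7: 425 + 400 = 825
  stock rod 8: 400 = 400
No arrangement into 7 stock rods stays within capacity, so 8 is optimal.

8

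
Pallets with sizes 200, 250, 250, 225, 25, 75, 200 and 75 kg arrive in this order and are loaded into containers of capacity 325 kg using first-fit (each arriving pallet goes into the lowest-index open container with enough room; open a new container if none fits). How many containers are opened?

  200 → container 1 (new)  [load 200/325]
  250 → container 2 (new)  [load 250/325]
  250 → container 3 (new)  [load 250/325]
  225 → container 4 (new)  [load 225/325]
  25 → container 1  [load 225/325]
  75 → container 1  [load 300/325]
  200 → container 5 (new)  [load 200/325]
  75 → container 2  [load 325/325]
5 containers opened.

5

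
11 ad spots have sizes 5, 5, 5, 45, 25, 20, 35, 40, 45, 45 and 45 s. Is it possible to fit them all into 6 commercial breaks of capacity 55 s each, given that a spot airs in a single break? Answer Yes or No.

No

Total = 315 s; ⌈315/55⌉ = 6.
The bound of 6 does not rule out 6, but exhaustive search shows no assignment into 6 commercial breaks of capacity 55 s exists — the minimum is 7.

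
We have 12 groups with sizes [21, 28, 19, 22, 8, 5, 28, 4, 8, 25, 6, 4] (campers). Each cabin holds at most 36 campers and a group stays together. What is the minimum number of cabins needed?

Total = 28 + 28 + 25 + 22 + 21 + 19 + 8 + 8 + 6 + 5 + 4 + 4 = 178 campers.
Lower bound: ⌈178/36⌉ = 5 cabins.
Also, 6 groups each exceed 18 campers, and no two of those can share a cabin, so at least 6 cabins are needed.
A packing using 6 cabins:
  cabin 1: 28 + 8 = 36
  cabin 2: 28 + 8 = 36
  cabin 3: 25 + 6 + 5 = 36
  cabin 4: 22 + 4 + 4 = 30
  cabin 5: 21 = 21
  cabin 6: 19 = 19
This matches the lower bound, so 6 is optimal.

6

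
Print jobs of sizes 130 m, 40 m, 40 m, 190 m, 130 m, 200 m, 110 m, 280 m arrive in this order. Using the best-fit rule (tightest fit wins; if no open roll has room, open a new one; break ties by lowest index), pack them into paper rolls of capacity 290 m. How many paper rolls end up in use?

  130 → roll 1 (new)  [load 130/290]
  40 → roll 1  [load 170/290]
  40 → roll 1  [load 210/290]
  190 → roll 2 (new)  [load 190/290]
  130 → roll 3 (new)  [load 130/290]
  200 → roll 4 (new)  [load 200/290]
  110 → roll 3  [load 240/290]
  280 → roll 5 (new)  [load 280/290]
5 paper rolls opened.

5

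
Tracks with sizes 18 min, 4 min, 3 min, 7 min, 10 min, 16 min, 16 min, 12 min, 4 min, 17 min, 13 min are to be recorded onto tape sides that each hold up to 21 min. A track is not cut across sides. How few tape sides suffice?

Total = 18 + 17 + 16 + 16 + 13 + 12 + 10 + 7 + 4 + 4 + 3 = 120 min.
Lower bound: ⌈120/21⌉ = 6 tape sides.
A packing using 7 tape sides:
  side 1: 18 + 3 = 21
  side 2: 17 + 4 = 21
  side 3: 16 + 4 = 20
  side 4: 16 = 16
  side 5: 13 + 7 = 20
  side 6: 12 = 12
  side 7: 10 = 10
No arrangement into 6 tape sides stays within capacity, so 7 is optimal.

7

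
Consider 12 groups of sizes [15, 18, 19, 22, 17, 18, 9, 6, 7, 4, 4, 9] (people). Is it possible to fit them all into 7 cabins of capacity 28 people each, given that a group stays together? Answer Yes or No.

Yes

A valid assignment using 6 cabins:
  cabin 1: 22 + 6 = 28
  cabin 2: 19 + 9 = 28
  cabin 3: 18 + 9 = 27
  cabin 4: 18 + 7 = 25
  cabin 5: 17 + 4 + 4 = 25
  cabin 6: 15 = 15
That uses only 6 ≤ 7, so 7 cabins are enough.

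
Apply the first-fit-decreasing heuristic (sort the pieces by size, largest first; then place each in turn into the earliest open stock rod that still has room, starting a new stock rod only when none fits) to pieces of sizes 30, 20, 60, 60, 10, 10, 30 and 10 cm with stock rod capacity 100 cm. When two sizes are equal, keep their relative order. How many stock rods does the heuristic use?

3

Sorted descending: 60, 60, 30, 30, 20, 10, 10, 10.
  60 → stock rod 1 (new)  [load 60/100]
  60 → stock rod 2 (new)  [load 60/100]
  30 → stock rod 1  [load 90/100]
  30 → stock rod 2  [load 90/100]
  20 → stock rod 3 (new)  [load 20/100]
  10 → stock rod 1  [load 100/100]
  10 → stock rod 2  [load 100/100]
  10 → stock rod 3  [load 30/100]
3 stock rods opened.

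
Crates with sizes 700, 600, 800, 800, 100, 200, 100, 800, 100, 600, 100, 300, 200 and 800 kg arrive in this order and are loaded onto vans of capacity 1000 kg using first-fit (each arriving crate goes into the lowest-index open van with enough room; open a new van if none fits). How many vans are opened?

  700 → van 1 (new)  [load 700/1000]
  600 → van 2 (new)  [load 600/1000]
  800 → van 3 (new)  [load 800/1000]
  800 → van 4 (new)  [load 800/1000]
  100 → van 1  [load 800/1000]
  200 → van 1  [load 1000/1000]
  100 → van 2  [load 700/1000]
  800 → van 5 (new)  [load 800/1000]
  100 → van 2  [load 800/1000]
  600 → van 6 (new)  [load 600/1000]
  100 → van 2  [load 900/1000]
  300 → van 6  [load 900/1000]
  200 → van 3  [load 1000/1000]
  800 → van 7 (new)  [load 800/1000]
7 vans opened.

7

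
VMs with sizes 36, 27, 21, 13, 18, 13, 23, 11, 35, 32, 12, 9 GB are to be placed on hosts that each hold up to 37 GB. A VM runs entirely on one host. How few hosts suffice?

8

Total = 36 + 35 + 32 + 27 + 23 + 21 + 18 + 13 + 13 + 12 + 11 + 9 = 250 GB.
Lower bound: ⌈250/37⌉ = 7 hosts.
A packing using 8 hosts:
  host 1: 36 = 36
  host 2: 35 = 35
  host 3: 32 = 32
  host 4: 27 + 9 = 36
  host 5: 23 + 13 = 36
  host 6: 21 + 13 = 34
  host 7: 18 + 12 = 30
  host 8: 11 = 11
No arrangement into 7 hosts stays within capacity, so 8 is optimal.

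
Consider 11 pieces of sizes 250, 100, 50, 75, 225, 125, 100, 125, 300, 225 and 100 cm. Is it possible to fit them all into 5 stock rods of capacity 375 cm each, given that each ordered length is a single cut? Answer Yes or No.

Yes

A valid assignment using 5 stock rods:
  stock rod 1: 300 + 75 = 375
  stock rod 2: 250 + 125 = 375
  stock rod 3: 225 + 125 = 350
  stock rod 4: 225 + 100 + 50 = 375
  stock rod 5: 100 + 100 = 200
Every load is within 375 cm, so 5 stock rods suffice.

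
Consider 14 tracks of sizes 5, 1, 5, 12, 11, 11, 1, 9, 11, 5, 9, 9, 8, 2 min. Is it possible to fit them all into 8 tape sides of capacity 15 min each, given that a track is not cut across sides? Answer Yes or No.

A valid assignment using 8 tape sides:
  side 1: 12 + 2 + 1 = 15
  side 2: 11 + 1 = 12
  side 3: 11 = 11
  side 4: 11 = 11
  side 5: 9 + 5 = 14
  side 6: 9 + 5 = 14
  side 7: 9 + 5 = 14
  side 8: 8 = 8
Every load is within 15 min, so 8 tape sides suffice.

Yes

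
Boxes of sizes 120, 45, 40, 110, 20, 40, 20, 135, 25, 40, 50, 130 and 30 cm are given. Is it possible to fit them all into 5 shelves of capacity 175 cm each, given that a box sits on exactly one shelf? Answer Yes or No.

A valid assignment using 5 shelves:
  shelf 1: 135 + 40 = 175
  shelf 2: 130 + 45 = 175
  shelf 3: 120 + 50 = 170
  shelf 4: 110 + 40 + 25 = 175
  shelf 5: 40 + 30 + 20 + 20 = 110
Every load is within 175 cm, so 5 shelves suffice.

Yes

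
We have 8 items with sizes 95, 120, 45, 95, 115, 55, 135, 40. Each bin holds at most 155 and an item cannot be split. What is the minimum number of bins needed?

5

Total = 135 + 120 + 115 + 95 + 95 + 55 + 45 + 40 = 700.
Lower bound: ⌈700/155⌉ = 5 bins.
A packing using 5 bins:
  bin 1: 135 = 135
  bin 2: 120 = 120
  bin 3: 115 + 40 = 155
  bin 4: 95 + 55 = 150
  bin 5: 95 + 45 = 140
This matches the lower bound, so 5 is optimal.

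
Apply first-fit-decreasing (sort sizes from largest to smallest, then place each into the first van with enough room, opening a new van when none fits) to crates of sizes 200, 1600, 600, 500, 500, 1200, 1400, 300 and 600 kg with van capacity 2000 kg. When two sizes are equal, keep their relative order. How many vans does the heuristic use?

4

Sorted descending: 1600, 1400, 1200, 600, 600, 500, 500, 300, 200.
  1600 → van 1 (new)  [load 1600/2000]
  1400 → van 2 (new)  [load 1400/2000]
  1200 → van 3 (new)  [load 1200/2000]
  600 → van 2  [load 2000/2000]
  600 → van 3  [load 1800/2000]
  500 → van 4 (new)  [load 500/2000]
  500 → van 4  [load 1000/2000]
  300 → van 1  [load 1900/2000]
  200 → van 3  [load 2000/2000]
4 vans opened.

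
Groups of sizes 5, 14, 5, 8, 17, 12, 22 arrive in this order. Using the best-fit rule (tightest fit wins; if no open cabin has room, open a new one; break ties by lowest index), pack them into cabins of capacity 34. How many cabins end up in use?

3

  5 → cabin 1 (new)  [load 5/34]
  14 → cabin 1  [load 19/34]
  5 → cabin 1  [load 24/34]
  8 → cabin 1  [load 32/34]
  17 → cabin 2 (new)  [load 17/34]
  12 → cabin 2  [load 29/34]
  22 → cabin 3 (new)  [load 22/34]
3 cabins opened.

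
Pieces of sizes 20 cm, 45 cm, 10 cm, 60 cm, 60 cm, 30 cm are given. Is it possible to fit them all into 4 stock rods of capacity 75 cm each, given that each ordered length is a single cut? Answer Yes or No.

A valid assignment using 4 stock rods:
  stock rod 1: 60 + 10 = 70
  stock rod 2: 60 = 60
  stock rod 3: 45 + 30 = 75
  stock rod 4: 20 = 20
Every load is within 75 cm, so 4 stock rods suffice.

Yes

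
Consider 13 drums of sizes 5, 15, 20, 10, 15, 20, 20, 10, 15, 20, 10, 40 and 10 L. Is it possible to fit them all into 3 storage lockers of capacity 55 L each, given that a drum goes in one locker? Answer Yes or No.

No

Total = 210 L; ⌈210/55⌉ = 4.
At least 4 storage lockers are required, but only 3 are allowed.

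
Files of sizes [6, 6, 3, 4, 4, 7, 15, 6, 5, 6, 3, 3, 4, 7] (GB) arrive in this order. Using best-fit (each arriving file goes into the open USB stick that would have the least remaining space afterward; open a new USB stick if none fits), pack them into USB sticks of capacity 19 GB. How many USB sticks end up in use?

5

  6 → USB stick 1 (new)  [load 6/19]
  6 → USB stick 1  [load 12/19]
  3 → USB stick 1  [load 15/19]
  4 → USB stick 1  [load 19/19]
  4 → USB stick 2 (new)  [load 4/19]
  7 → USB stick 2  [load 11/19]
  15 → USB stick 3 (new)  [load 15/19]
  6 → USB stick 2  [load 17/19]
  5 → USB stick 4 (new)  [load 5/19]
  6 → USB stick 4  [load 11/19]
  3 → USB stick 3  [load 18/19]
  3 → USB stick 4  [load 14/19]
  4 → USB stick 4  [load 18/19]
  7 → USB stick 5 (new)  [load 7/19]
5 USB sticks opened.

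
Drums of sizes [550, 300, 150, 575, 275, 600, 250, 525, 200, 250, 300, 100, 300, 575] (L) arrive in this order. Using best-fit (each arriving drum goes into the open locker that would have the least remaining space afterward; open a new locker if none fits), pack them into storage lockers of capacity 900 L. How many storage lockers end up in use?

  550 → locker 1 (new)  [load 550/900]
  300 → locker 1  [load 850/900]
  150 → locker 2 (new)  [load 150/900]
  575 → locker 2  [load 725/900]
  275 → locker 3 (new)  [load 275/900]
  600 → locker 3  [load 875/900]
  250 → locker 4 (new)  [load 250/900]
  525 → locker 4  [load 775/900]
  200 → locker 5 (new)  [load 200/900]
  250 → locker 5  [load 450/900]
  300 → locker 5  [load 750/900]
  100 → locker 4  [load 875/900]
  300 → locker 6 (new)  [load 300/900]
  575 → locker 6  [load 875/900]
6 storage lockers opened.

6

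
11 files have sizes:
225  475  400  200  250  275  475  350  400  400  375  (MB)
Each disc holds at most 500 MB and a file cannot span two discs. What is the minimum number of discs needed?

9

Total = 475 + 475 + 400 + 400 + 400 + 375 + 350 + 275 + 250 + 225 + 200 = 3825 MB.
Lower bound: ⌈3825/500⌉ = 8 discs.
A packing using 9 discs:
  disc 1: 475 = 475
  disc 2: 475 = 475
  disc 3: 400 = 400
  disc 4: 400 = 400
  disc 5: 400 = 400
  disc 6: 375 = 375
  disc 7: 350 = 350
  disc 8: 275 + 225 = 500
  disc 9: 250 + 200 = 450
No arrangement into 8 discs stays within capacity, so 9 is optimal.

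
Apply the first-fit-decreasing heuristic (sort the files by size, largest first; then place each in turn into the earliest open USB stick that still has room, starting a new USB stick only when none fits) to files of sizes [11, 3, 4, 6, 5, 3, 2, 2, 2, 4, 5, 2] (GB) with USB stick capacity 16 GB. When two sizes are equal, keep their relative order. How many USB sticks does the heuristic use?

Sorted descending: 11, 6, 5, 5, 4, 4, 3, 3, 2, 2, 2, 2.
  11 → USB stick 1 (new)  [load 11/16]
  6 → USB stick 2 (new)  [load 6/16]
  5 → USB stick 1  [load 16/16]
  5 → USB stick 2  [load 11/16]
  4 → USB stick 2  [load 15/16]
  4 → USB stick 3 (new)  [load 4/16]
  3 → USB stick 3  [load 7/16]
  3 → USB stick 3  [load 10/16]
  2 → USB stick 3  [load 12/16]
  2 → USB stick 3  [load 14/16]
  2 → USB stick 3  [load 16/16]
  2 → USB stick 4 (new)  [load 2/16]
4 USB sticks opened.

4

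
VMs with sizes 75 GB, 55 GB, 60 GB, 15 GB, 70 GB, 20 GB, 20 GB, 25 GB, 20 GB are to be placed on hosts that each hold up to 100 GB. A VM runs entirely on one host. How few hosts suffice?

4

Total = 75 + 70 + 60 + 55 + 25 + 20 + 20 + 20 + 15 = 360 GB.
Lower bound: ⌈360/100⌉ = 4 hosts.
A packing using 4 hosts:
  host 1: 75 + 25 = 100
  host 2: 70 + 20 = 90
  host 3: 60 + 20 + 20 = 100
  host 4: 55 + 15 = 70
This matches the lower bound, so 4 is optimal.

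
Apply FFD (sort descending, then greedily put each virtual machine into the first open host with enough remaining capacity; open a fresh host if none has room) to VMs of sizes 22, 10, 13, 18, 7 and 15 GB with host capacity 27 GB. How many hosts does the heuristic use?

Sorted descending: 22, 18, 15, 13, 10, 7.
  22 → host 1 (new)  [load 22/27]
  18 → host 2 (new)  [load 18/27]
  15 → host 3 (new)  [load 15/27]
  13 → host 4 (new)  [load 13/27]
  10 → host 3  [load 25/27]
  7 → host 2  [load 25/27]
4 hosts opened.

4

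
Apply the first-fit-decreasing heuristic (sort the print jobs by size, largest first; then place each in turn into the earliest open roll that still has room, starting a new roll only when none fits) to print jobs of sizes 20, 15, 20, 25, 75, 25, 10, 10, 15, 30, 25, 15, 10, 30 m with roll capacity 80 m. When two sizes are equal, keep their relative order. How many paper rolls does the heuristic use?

Sorted descending: 75, 30, 30, 25, 25, 25, 20, 20, 15, 15, 15, 10, 10, 10.
  75 → roll 1 (new)  [load 75/80]
  30 → roll 2 (new)  [load 30/80]
  30 → roll 2  [load 60/80]
  25 → roll 3 (new)  [load 25/80]
  25 → roll 3  [load 50/80]
  25 → roll 3  [load 75/80]
  20 → roll 2  [load 80/80]
  20 → roll 4 (new)  [load 20/80]
  15 → roll 4  [load 35/80]
  15 → roll 4  [load 50/80]
  15 → roll 4  [load 65/80]
  10 → roll 4  [load 75/80]
  10 → roll 5 (new)  [load 10/80]
  10 → roll 5  [load 20/80]
5 paper rolls opened.

5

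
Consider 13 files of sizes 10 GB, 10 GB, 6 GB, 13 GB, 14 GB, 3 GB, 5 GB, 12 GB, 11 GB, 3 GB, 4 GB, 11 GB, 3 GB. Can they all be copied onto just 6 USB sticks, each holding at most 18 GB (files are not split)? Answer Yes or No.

No

Total = 105 GB; ⌈105/18⌉ = 6.
7 files each exceed half the capacity and cannot share a USB stick, forcing at least 7 USB sticks.
At least 7 USB sticks are required, but only 6 are allowed.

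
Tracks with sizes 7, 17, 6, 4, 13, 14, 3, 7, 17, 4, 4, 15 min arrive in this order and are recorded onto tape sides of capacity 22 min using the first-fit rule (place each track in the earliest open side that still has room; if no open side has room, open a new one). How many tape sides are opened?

  7 → side 1 (new)  [load 7/22]
  17 → side 2 (new)  [load 17/22]
  6 → side 1  [load 13/22]
  4 → side 1  [load 17/22]
  13 → side 3 (new)  [load 13/22]
  14 → side 4 (new)  [load 14/22]
  3 → side 1  [load 20/22]
  7 → side 3  [load 20/22]
  17 → side 5 (new)  [load 17/22]
  4 → side 2  [load 21/22]
  4 → side 4  [load 18/22]
  15 → side 6 (new)  [load 15/22]
6 tape sides opened.

6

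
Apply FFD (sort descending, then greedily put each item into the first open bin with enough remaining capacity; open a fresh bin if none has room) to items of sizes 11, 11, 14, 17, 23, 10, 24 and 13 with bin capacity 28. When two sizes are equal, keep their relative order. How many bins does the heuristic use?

5

Sorted descending: 24, 23, 17, 14, 13, 11, 11, 10.
  24 → bin 1 (new)  [load 24/28]
  23 → bin 2 (new)  [load 23/28]
  17 → bin 3 (new)  [load 17/28]
  14 → bin 4 (new)  [load 14/28]
  13 → bin 4  [load 27/28]
  11 → bin 3  [load 28/28]
  11 → bin 5 (new)  [load 11/28]
  10 → bin 5  [load 21/28]
5 bins opened.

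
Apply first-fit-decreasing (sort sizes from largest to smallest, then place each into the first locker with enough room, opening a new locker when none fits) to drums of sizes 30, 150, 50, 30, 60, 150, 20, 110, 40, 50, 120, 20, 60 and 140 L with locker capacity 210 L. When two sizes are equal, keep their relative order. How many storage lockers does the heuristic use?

Sorted descending: 150, 150, 140, 120, 110, 60, 60, 50, 50, 40, 30, 30, 20, 20.
  150 → locker 1 (new)  [load 150/210]
  150 → locker 2 (new)  [load 150/210]
  140 → locker 3 (new)  [load 140/210]
  120 → locker 4 (new)  [load 120/210]
  110 → locker 5 (new)  [load 110/210]
  60 → locker 1  [load 210/210]
  60 → locker 2  [load 210/210]
  50 → locker 3  [load 190/210]
  50 → locker 4  [load 170/210]
  40 → locker 4  [load 210/210]
  30 → locker 5  [load 140/210]
  30 → locker 5  [load 170/210]
  20 → locker 3  [load 210/210]
  20 → locker 5  [load 190/210]
5 storage lockers opened.

5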